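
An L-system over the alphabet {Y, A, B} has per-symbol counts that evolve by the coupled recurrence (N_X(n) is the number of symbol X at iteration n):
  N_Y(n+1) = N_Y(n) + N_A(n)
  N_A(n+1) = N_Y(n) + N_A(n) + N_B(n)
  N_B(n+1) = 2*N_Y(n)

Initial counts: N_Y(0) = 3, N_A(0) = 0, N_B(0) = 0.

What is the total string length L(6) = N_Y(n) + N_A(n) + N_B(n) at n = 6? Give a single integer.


Answer: 732

Derivation:
Step 0: N_Y=3, N_A=0, N_B=0, L=3
Step 1: N_Y=3, N_A=3, N_B=6, L=12
Step 2: N_Y=6, N_A=12, N_B=6, L=24
Step 3: N_Y=18, N_A=24, N_B=12, L=54
Step 4: N_Y=42, N_A=54, N_B=36, L=132
Step 5: N_Y=96, N_A=132, N_B=84, L=312
Step 6: N_Y=228, N_A=312, N_B=192, L=732


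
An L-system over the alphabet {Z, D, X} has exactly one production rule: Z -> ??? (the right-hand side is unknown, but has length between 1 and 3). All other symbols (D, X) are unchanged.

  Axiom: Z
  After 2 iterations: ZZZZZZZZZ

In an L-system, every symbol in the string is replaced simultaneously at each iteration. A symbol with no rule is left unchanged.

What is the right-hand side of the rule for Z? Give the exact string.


Trying Z -> ZZZ:
  Step 0: Z
  Step 1: ZZZ
  Step 2: ZZZZZZZZZ
Matches the given result.

Answer: ZZZ


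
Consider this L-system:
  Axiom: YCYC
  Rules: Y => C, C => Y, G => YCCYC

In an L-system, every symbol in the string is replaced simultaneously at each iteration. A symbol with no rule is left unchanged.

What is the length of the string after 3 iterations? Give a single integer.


Step 0: length = 4
Step 1: length = 4
Step 2: length = 4
Step 3: length = 4

Answer: 4


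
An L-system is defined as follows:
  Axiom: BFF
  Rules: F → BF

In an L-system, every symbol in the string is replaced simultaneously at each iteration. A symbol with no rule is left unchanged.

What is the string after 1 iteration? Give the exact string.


Answer: BBFBF

Derivation:
Step 0: BFF
Step 1: BBFBF


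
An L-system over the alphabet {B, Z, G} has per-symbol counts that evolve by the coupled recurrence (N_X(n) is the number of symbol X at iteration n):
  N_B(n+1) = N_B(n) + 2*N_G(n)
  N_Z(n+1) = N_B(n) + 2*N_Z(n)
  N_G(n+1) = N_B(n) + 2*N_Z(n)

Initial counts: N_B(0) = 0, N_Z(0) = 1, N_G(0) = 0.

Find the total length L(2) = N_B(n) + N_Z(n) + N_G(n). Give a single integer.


Step 0: N_B=0, N_Z=1, N_G=0, L=1
Step 1: N_B=0, N_Z=2, N_G=2, L=4
Step 2: N_B=4, N_Z=4, N_G=4, L=12

Answer: 12


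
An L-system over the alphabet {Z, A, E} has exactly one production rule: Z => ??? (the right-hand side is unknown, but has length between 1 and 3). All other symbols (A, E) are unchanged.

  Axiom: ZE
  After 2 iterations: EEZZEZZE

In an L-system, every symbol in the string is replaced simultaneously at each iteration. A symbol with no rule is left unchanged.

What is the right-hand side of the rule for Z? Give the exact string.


Trying Z => EZZ:
  Step 0: ZE
  Step 1: EZZE
  Step 2: EEZZEZZE
Matches the given result.

Answer: EZZ


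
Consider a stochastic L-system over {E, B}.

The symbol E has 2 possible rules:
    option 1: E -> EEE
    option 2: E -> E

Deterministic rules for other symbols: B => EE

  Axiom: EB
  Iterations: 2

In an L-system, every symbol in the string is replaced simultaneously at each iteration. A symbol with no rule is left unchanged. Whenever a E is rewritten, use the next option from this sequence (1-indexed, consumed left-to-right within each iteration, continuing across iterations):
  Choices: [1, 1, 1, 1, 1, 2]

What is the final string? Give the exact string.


Step 0: EB
Step 1: EEEEE  (used choices [1])
Step 2: EEEEEEEEEEEEE  (used choices [1, 1, 1, 1, 2])

Answer: EEEEEEEEEEEEE


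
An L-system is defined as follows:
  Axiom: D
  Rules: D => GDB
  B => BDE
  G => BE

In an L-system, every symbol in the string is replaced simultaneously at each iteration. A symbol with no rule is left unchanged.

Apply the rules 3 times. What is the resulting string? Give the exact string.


Answer: BDEEBEGDBBDEBDEGDBE

Derivation:
Step 0: D
Step 1: GDB
Step 2: BEGDBBDE
Step 3: BDEEBEGDBBDEBDEGDBE


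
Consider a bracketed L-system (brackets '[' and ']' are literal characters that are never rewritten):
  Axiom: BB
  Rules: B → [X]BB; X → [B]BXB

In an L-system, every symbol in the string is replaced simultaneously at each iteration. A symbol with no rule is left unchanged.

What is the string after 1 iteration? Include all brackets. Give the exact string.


Step 0: BB
Step 1: [X]BB[X]BB

Answer: [X]BB[X]BB


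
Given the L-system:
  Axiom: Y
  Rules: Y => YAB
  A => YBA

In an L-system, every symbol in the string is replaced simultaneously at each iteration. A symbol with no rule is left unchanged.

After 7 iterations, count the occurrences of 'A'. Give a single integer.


Answer: 64

Derivation:
Step 0: Y  (0 'A')
Step 1: YAB  (1 'A')
Step 2: YABYBAB  (2 'A')
Step 3: YABYBABYABBYBAB  (4 'A')
Step 4: YABYBABYABBYBABYABYBABBYABBYBAB  (8 'A')
Step 5: YABYBABYABBYBABYABYBABBYABBYBABYABYBABYABBYBABBYABYBABBYABBYBAB  (16 'A')
Step 6: YABYBABYABBYBABYABYBABBYABBYBABYABYBABYABBYBABBYABYBABBYABBYBABYABYBABYABBYBABYABYBABBYABBYBABBYABYBABYABBYBABBYABYBABBYABBYBAB  (32 'A')
Step 7: YABYBABYABBYBABYABYBABBYABBYBABYABYBABYABBYBABBYABYBABBYABBYBABYABYBABYABBYBABYABYBABBYABBYBABBYABYBABYABBYBABBYABYBABBYABBYBABYABYBABYABBYBABYABYBABBYABBYBABYABYBABYABBYBABBYABYBABBYABBYBABBYABYBABYABBYBABYABYBABBYABBYBABBYABYBABYABBYBABBYABYBABBYABBYBAB  (64 'A')


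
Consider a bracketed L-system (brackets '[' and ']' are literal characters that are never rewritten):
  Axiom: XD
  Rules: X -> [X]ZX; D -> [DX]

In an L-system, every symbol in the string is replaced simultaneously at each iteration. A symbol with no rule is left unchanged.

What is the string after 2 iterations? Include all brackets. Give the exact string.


Answer: [[X]ZX]Z[X]ZX[[DX][X]ZX]

Derivation:
Step 0: XD
Step 1: [X]ZX[DX]
Step 2: [[X]ZX]Z[X]ZX[[DX][X]ZX]


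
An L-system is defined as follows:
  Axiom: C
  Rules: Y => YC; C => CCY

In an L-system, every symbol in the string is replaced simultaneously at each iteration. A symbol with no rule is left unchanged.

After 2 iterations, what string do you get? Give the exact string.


Answer: CCYCCYYC

Derivation:
Step 0: C
Step 1: CCY
Step 2: CCYCCYYC


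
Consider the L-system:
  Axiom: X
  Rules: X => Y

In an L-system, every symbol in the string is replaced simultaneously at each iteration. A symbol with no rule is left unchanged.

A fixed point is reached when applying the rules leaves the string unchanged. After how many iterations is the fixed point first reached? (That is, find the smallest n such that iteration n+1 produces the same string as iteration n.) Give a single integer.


Step 0: X
Step 1: Y
Step 2: Y  (unchanged — fixed point at step 1)

Answer: 1


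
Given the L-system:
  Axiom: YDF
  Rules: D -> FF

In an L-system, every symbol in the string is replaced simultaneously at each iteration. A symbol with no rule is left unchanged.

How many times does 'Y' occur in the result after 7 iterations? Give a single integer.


Answer: 1

Derivation:
Step 0: YDF  (1 'Y')
Step 1: YFFF  (1 'Y')
Step 2: YFFF  (1 'Y')
Step 3: YFFF  (1 'Y')
Step 4: YFFF  (1 'Y')
Step 5: YFFF  (1 'Y')
Step 6: YFFF  (1 'Y')
Step 7: YFFF  (1 'Y')


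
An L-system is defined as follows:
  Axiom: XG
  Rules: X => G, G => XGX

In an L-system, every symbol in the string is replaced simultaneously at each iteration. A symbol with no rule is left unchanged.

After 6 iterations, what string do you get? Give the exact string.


Answer: XGXGXGXGXGXGXGXGXGXGXGXGXGXGXGXGXGXGXGXGXGXGXGXGXGXGXGXGXGXGXGXGXGXGXGXGXGXGXGXGXGXGXGXGXGXGXGXGXGXGXGXGXGXGXGXGXGXGXGXGXGXGXGXG

Derivation:
Step 0: XG
Step 1: GXGX
Step 2: XGXGXGXG
Step 3: GXGXGXGXGXGXGXGX
Step 4: XGXGXGXGXGXGXGXGXGXGXGXGXGXGXGXG
Step 5: GXGXGXGXGXGXGXGXGXGXGXGXGXGXGXGXGXGXGXGXGXGXGXGXGXGXGXGXGXGXGXGX
Step 6: XGXGXGXGXGXGXGXGXGXGXGXGXGXGXGXGXGXGXGXGXGXGXGXGXGXGXGXGXGXGXGXGXGXGXGXGXGXGXGXGXGXGXGXGXGXGXGXGXGXGXGXGXGXGXGXGXGXGXGXGXGXGXGXG


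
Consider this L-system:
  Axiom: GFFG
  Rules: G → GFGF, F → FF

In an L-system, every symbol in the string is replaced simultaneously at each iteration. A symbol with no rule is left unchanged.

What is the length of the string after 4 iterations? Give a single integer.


Step 0: length = 4
Step 1: length = 12
Step 2: length = 32
Step 3: length = 80
Step 4: length = 192

Answer: 192


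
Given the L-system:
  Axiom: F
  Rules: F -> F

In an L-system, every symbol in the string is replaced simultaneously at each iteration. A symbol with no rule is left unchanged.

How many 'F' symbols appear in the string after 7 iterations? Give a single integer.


Step 0: F  (1 'F')
Step 1: F  (1 'F')
Step 2: F  (1 'F')
Step 3: F  (1 'F')
Step 4: F  (1 'F')
Step 5: F  (1 'F')
Step 6: F  (1 'F')
Step 7: F  (1 'F')

Answer: 1


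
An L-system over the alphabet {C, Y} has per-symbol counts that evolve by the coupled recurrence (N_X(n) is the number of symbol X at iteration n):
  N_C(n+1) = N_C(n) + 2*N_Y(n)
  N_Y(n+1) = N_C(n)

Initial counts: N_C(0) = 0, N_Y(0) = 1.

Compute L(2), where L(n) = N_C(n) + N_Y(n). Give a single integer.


Step 0: N_C=0, N_Y=1, L=1
Step 1: N_C=2, N_Y=0, L=2
Step 2: N_C=2, N_Y=2, L=4

Answer: 4


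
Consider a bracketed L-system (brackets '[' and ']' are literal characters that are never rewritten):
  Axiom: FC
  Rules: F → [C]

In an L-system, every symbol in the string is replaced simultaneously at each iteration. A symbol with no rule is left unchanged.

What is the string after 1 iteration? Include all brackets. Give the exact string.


Answer: [C]C

Derivation:
Step 0: FC
Step 1: [C]C


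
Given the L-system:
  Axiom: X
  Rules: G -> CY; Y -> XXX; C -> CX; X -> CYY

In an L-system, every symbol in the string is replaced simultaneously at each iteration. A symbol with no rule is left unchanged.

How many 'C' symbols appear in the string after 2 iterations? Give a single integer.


Step 0: X  (0 'C')
Step 1: CYY  (1 'C')
Step 2: CXXXXXXX  (1 'C')

Answer: 1


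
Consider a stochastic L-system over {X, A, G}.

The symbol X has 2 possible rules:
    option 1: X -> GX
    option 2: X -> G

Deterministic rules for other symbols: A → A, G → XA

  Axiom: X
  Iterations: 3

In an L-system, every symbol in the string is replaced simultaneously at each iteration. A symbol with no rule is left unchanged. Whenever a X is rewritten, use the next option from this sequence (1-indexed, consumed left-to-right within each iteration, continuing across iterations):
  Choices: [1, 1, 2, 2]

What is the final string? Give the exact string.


Answer: GAXAG

Derivation:
Step 0: X
Step 1: GX  (used choices [1])
Step 2: XAGX  (used choices [1])
Step 3: GAXAG  (used choices [2, 2])


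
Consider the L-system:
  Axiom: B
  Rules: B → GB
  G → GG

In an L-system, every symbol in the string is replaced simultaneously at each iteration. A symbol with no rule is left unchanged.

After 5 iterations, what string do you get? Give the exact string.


Step 0: B
Step 1: GB
Step 2: GGGB
Step 3: GGGGGGGB
Step 4: GGGGGGGGGGGGGGGB
Step 5: GGGGGGGGGGGGGGGGGGGGGGGGGGGGGGGB

Answer: GGGGGGGGGGGGGGGGGGGGGGGGGGGGGGGB


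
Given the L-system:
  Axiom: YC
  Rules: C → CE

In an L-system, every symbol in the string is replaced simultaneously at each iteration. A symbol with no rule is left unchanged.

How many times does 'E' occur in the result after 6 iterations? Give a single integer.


Answer: 6

Derivation:
Step 0: YC  (0 'E')
Step 1: YCE  (1 'E')
Step 2: YCEE  (2 'E')
Step 3: YCEEE  (3 'E')
Step 4: YCEEEE  (4 'E')
Step 5: YCEEEEE  (5 'E')
Step 6: YCEEEEEE  (6 'E')


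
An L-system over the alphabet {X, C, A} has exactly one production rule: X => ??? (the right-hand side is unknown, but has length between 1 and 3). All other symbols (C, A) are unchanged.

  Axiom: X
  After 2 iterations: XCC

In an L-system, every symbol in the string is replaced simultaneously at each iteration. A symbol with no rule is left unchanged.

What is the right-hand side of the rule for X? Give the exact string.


Trying X => XC:
  Step 0: X
  Step 1: XC
  Step 2: XCC
Matches the given result.

Answer: XC


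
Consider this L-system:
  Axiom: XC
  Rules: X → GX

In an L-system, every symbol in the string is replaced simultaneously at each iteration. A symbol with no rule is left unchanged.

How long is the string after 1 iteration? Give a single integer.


Answer: 3

Derivation:
Step 0: length = 2
Step 1: length = 3


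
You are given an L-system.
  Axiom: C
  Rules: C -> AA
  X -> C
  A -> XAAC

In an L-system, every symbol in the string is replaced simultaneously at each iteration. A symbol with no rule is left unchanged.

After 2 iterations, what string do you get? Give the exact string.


Answer: XAACXAAC

Derivation:
Step 0: C
Step 1: AA
Step 2: XAACXAAC


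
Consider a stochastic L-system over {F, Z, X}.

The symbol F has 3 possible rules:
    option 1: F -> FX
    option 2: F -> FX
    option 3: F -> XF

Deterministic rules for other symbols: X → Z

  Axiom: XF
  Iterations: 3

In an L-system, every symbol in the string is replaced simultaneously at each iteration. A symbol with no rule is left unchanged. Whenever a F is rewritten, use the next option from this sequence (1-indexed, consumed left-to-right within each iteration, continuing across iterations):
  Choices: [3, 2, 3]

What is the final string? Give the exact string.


Answer: ZZXFZ

Derivation:
Step 0: XF
Step 1: ZXF  (used choices [3])
Step 2: ZZFX  (used choices [2])
Step 3: ZZXFZ  (used choices [3])


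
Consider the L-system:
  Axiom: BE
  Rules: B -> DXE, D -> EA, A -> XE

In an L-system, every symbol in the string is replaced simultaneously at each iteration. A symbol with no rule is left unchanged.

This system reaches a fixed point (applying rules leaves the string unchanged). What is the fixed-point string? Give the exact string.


Answer: EXEXEE

Derivation:
Step 0: BE
Step 1: DXEE
Step 2: EAXEE
Step 3: EXEXEE
Step 4: EXEXEE  (unchanged — fixed point at step 3)


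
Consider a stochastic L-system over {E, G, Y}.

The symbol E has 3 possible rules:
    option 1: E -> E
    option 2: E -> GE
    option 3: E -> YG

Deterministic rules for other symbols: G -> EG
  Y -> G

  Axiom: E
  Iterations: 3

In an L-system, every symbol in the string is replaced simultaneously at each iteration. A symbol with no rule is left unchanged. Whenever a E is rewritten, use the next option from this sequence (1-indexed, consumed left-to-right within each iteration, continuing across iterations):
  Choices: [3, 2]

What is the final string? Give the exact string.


Answer: EGGEEG

Derivation:
Step 0: E
Step 1: YG  (used choices [3])
Step 2: GEG  (used choices [])
Step 3: EGGEEG  (used choices [2])


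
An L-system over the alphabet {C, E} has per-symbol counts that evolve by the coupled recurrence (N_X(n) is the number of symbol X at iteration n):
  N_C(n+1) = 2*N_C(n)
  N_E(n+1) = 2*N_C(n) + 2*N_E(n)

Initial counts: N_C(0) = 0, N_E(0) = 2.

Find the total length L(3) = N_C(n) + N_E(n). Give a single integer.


Step 0: N_C=0, N_E=2, L=2
Step 1: N_C=0, N_E=4, L=4
Step 2: N_C=0, N_E=8, L=8
Step 3: N_C=0, N_E=16, L=16

Answer: 16


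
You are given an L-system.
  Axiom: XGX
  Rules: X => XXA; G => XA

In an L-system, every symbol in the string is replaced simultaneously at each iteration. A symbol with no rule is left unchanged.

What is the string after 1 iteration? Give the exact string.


Answer: XXAXAXXA

Derivation:
Step 0: XGX
Step 1: XXAXAXXA


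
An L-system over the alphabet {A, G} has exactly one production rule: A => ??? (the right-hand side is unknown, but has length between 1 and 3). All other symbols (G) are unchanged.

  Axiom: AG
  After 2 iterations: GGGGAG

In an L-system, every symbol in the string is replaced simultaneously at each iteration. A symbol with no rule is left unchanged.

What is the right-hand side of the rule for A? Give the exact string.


Answer: GGA

Derivation:
Trying A => GGA:
  Step 0: AG
  Step 1: GGAG
  Step 2: GGGGAG
Matches the given result.


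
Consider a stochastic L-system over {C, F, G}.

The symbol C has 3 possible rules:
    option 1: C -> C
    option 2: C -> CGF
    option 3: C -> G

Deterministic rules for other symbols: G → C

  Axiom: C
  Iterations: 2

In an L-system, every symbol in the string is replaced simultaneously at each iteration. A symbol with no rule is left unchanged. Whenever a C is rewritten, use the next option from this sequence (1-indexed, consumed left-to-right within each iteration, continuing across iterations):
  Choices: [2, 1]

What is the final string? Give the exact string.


Step 0: C
Step 1: CGF  (used choices [2])
Step 2: CCF  (used choices [1])

Answer: CCF


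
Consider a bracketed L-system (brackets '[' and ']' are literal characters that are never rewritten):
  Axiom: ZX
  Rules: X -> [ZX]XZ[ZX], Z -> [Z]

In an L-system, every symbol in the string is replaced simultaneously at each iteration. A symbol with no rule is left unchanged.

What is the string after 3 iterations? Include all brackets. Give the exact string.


Step 0: ZX
Step 1: [Z][ZX]XZ[ZX]
Step 2: [[Z]][[Z][ZX]XZ[ZX]][ZX]XZ[ZX][Z][[Z][ZX]XZ[ZX]]
Step 3: [[[Z]]][[[Z]][[Z][ZX]XZ[ZX]][ZX]XZ[ZX][Z][[Z][ZX]XZ[ZX]]][[Z][ZX]XZ[ZX]][ZX]XZ[ZX][Z][[Z][ZX]XZ[ZX]][[Z]][[[Z]][[Z][ZX]XZ[ZX]][ZX]XZ[ZX][Z][[Z][ZX]XZ[ZX]]]

Answer: [[[Z]]][[[Z]][[Z][ZX]XZ[ZX]][ZX]XZ[ZX][Z][[Z][ZX]XZ[ZX]]][[Z][ZX]XZ[ZX]][ZX]XZ[ZX][Z][[Z][ZX]XZ[ZX]][[Z]][[[Z]][[Z][ZX]XZ[ZX]][ZX]XZ[ZX][Z][[Z][ZX]XZ[ZX]]]


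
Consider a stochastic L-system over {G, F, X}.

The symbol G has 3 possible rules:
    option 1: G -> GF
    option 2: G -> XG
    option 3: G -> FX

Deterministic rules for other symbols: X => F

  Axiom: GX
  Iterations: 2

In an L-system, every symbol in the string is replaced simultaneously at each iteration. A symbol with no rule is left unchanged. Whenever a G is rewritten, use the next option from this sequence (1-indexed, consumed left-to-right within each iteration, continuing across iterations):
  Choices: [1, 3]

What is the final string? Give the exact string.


Step 0: GX
Step 1: GFF  (used choices [1])
Step 2: FXFF  (used choices [3])

Answer: FXFF


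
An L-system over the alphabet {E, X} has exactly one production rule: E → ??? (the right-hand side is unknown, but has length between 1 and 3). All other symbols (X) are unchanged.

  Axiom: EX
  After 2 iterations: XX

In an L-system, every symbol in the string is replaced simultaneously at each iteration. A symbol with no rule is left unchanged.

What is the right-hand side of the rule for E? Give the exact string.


Answer: X

Derivation:
Trying E → X:
  Step 0: EX
  Step 1: XX
  Step 2: XX
Matches the given result.


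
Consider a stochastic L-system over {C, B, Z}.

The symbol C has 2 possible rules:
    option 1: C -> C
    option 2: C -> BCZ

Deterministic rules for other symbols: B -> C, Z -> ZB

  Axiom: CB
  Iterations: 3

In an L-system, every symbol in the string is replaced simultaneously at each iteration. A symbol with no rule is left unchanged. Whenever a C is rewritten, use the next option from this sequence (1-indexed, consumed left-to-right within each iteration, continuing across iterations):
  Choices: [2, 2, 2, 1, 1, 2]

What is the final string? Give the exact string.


Step 0: CB
Step 1: BCZC  (used choices [2])
Step 2: CBCZZBBCZ  (used choices [2, 2])
Step 3: CCCZBZBCCBCZZB  (used choices [1, 1, 2])

Answer: CCCZBZBCCBCZZB


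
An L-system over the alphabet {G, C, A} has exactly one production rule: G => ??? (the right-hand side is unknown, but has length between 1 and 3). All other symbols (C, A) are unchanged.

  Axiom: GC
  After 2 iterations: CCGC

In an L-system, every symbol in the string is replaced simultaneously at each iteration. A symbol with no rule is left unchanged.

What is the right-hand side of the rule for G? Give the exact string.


Trying G => CG:
  Step 0: GC
  Step 1: CGC
  Step 2: CCGC
Matches the given result.

Answer: CG


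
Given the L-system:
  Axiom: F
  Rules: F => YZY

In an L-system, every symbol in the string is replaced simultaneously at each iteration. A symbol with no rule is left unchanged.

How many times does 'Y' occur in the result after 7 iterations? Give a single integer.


Step 0: F  (0 'Y')
Step 1: YZY  (2 'Y')
Step 2: YZY  (2 'Y')
Step 3: YZY  (2 'Y')
Step 4: YZY  (2 'Y')
Step 5: YZY  (2 'Y')
Step 6: YZY  (2 'Y')
Step 7: YZY  (2 'Y')

Answer: 2


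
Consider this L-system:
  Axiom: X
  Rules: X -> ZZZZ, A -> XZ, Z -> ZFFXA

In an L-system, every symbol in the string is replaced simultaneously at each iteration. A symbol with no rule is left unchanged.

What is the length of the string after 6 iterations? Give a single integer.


Answer: 1620

Derivation:
Step 0: length = 1
Step 1: length = 4
Step 2: length = 20
Step 3: length = 52
Step 4: length = 176
Step 5: length = 524
Step 6: length = 1620


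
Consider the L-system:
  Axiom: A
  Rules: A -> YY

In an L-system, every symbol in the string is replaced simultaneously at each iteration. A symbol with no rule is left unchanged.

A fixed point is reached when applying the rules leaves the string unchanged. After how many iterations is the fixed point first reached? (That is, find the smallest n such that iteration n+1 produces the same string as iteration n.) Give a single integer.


Step 0: A
Step 1: YY
Step 2: YY  (unchanged — fixed point at step 1)

Answer: 1


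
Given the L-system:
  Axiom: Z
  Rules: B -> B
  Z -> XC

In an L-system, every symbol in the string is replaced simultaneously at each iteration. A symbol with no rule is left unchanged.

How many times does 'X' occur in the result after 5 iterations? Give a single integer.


Step 0: Z  (0 'X')
Step 1: XC  (1 'X')
Step 2: XC  (1 'X')
Step 3: XC  (1 'X')
Step 4: XC  (1 'X')
Step 5: XC  (1 'X')

Answer: 1


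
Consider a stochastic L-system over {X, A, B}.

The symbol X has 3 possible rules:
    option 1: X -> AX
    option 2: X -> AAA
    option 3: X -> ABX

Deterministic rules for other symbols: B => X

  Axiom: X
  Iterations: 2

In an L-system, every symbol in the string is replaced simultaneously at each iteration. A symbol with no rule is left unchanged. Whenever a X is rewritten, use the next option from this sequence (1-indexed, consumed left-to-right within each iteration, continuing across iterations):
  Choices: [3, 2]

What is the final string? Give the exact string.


Answer: AXAAA

Derivation:
Step 0: X
Step 1: ABX  (used choices [3])
Step 2: AXAAA  (used choices [2])


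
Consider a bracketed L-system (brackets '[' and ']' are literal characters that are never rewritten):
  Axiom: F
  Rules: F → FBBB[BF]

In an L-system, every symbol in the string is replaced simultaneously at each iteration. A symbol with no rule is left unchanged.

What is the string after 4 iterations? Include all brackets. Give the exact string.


Step 0: F
Step 1: FBBB[BF]
Step 2: FBBB[BF]BBB[BFBBB[BF]]
Step 3: FBBB[BF]BBB[BFBBB[BF]]BBB[BFBBB[BF]BBB[BFBBB[BF]]]
Step 4: FBBB[BF]BBB[BFBBB[BF]]BBB[BFBBB[BF]BBB[BFBBB[BF]]]BBB[BFBBB[BF]BBB[BFBBB[BF]]BBB[BFBBB[BF]BBB[BFBBB[BF]]]]

Answer: FBBB[BF]BBB[BFBBB[BF]]BBB[BFBBB[BF]BBB[BFBBB[BF]]]BBB[BFBBB[BF]BBB[BFBBB[BF]]BBB[BFBBB[BF]BBB[BFBBB[BF]]]]


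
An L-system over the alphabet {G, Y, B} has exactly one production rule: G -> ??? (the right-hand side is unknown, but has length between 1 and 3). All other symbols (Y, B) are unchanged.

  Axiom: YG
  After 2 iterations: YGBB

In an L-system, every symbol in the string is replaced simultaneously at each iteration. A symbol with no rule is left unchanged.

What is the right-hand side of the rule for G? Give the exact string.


Answer: GB

Derivation:
Trying G -> GB:
  Step 0: YG
  Step 1: YGB
  Step 2: YGBB
Matches the given result.


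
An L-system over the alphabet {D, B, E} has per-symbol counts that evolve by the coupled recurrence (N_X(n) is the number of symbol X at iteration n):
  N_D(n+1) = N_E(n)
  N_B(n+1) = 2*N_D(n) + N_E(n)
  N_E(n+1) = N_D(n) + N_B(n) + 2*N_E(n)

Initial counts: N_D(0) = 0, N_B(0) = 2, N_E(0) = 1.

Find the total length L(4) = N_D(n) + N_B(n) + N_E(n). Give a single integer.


Answer: 168

Derivation:
Step 0: N_D=0, N_B=2, N_E=1, L=3
Step 1: N_D=1, N_B=1, N_E=4, L=6
Step 2: N_D=4, N_B=6, N_E=10, L=20
Step 3: N_D=10, N_B=18, N_E=30, L=58
Step 4: N_D=30, N_B=50, N_E=88, L=168


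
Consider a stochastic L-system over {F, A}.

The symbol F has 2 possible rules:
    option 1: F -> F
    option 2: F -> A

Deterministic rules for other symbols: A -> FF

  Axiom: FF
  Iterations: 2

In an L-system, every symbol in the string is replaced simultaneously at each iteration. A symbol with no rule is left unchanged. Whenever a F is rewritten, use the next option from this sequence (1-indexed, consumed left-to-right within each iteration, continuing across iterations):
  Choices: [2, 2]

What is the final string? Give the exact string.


Answer: FFFF

Derivation:
Step 0: FF
Step 1: AA  (used choices [2, 2])
Step 2: FFFF  (used choices [])


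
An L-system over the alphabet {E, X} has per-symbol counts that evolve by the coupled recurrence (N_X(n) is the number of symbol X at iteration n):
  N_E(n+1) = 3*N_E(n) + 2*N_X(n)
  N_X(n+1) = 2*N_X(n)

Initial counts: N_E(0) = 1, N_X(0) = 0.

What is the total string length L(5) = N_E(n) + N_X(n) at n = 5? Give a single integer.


Step 0: N_E=1, N_X=0, L=1
Step 1: N_E=3, N_X=0, L=3
Step 2: N_E=9, N_X=0, L=9
Step 3: N_E=27, N_X=0, L=27
Step 4: N_E=81, N_X=0, L=81
Step 5: N_E=243, N_X=0, L=243

Answer: 243


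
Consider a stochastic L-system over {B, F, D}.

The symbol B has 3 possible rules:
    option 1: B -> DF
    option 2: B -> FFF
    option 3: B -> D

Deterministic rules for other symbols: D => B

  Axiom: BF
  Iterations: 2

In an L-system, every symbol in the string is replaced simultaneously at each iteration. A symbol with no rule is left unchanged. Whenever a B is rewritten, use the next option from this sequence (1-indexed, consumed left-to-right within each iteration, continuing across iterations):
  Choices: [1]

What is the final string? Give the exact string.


Answer: BFF

Derivation:
Step 0: BF
Step 1: DFF  (used choices [1])
Step 2: BFF  (used choices [])


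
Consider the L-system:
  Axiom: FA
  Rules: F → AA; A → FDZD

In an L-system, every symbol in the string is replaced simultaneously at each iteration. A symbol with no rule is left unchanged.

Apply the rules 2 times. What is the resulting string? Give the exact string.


Answer: FDZDFDZDAADZD

Derivation:
Step 0: FA
Step 1: AAFDZD
Step 2: FDZDFDZDAADZD


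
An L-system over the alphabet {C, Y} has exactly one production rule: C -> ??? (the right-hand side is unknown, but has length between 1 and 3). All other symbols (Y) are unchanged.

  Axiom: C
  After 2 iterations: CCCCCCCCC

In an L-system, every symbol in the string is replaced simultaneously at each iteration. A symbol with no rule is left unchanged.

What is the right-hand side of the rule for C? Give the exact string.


Trying C -> CCC:
  Step 0: C
  Step 1: CCC
  Step 2: CCCCCCCCC
Matches the given result.

Answer: CCC


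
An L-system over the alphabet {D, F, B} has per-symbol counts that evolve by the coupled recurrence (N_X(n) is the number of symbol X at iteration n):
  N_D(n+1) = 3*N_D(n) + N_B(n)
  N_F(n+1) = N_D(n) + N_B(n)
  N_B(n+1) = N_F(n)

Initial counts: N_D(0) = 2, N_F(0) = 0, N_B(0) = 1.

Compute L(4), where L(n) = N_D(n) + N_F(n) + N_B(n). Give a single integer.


Answer: 302

Derivation:
Step 0: N_D=2, N_F=0, N_B=1, L=3
Step 1: N_D=7, N_F=3, N_B=0, L=10
Step 2: N_D=21, N_F=7, N_B=3, L=31
Step 3: N_D=66, N_F=24, N_B=7, L=97
Step 4: N_D=205, N_F=73, N_B=24, L=302


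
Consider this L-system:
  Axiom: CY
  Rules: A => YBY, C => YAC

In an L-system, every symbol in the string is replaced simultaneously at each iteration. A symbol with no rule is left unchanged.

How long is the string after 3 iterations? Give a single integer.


Answer: 12

Derivation:
Step 0: length = 2
Step 1: length = 4
Step 2: length = 8
Step 3: length = 12


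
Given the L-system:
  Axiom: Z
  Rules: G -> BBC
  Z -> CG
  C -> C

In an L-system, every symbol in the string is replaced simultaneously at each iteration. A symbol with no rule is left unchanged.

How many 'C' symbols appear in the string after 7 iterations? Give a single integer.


Step 0: Z  (0 'C')
Step 1: CG  (1 'C')
Step 2: CBBC  (2 'C')
Step 3: CBBC  (2 'C')
Step 4: CBBC  (2 'C')
Step 5: CBBC  (2 'C')
Step 6: CBBC  (2 'C')
Step 7: CBBC  (2 'C')

Answer: 2


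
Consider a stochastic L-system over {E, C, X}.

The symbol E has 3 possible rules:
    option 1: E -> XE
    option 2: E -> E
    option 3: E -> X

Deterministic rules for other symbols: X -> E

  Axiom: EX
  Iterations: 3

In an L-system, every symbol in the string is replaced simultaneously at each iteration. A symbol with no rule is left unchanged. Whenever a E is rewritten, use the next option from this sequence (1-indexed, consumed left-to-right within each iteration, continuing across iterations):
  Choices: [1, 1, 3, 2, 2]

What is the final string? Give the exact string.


Step 0: EX
Step 1: XEE  (used choices [1])
Step 2: EXEX  (used choices [1, 3])
Step 3: EEEE  (used choices [2, 2])

Answer: EEEE


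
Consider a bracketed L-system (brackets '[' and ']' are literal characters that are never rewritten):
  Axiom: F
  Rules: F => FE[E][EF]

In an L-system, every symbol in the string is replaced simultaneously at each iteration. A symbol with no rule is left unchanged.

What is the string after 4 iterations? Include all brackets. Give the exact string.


Step 0: F
Step 1: FE[E][EF]
Step 2: FE[E][EF]E[E][EFE[E][EF]]
Step 3: FE[E][EF]E[E][EFE[E][EF]]E[E][EFE[E][EF]E[E][EFE[E][EF]]]
Step 4: FE[E][EF]E[E][EFE[E][EF]]E[E][EFE[E][EF]E[E][EFE[E][EF]]]E[E][EFE[E][EF]E[E][EFE[E][EF]]E[E][EFE[E][EF]E[E][EFE[E][EF]]]]

Answer: FE[E][EF]E[E][EFE[E][EF]]E[E][EFE[E][EF]E[E][EFE[E][EF]]]E[E][EFE[E][EF]E[E][EFE[E][EF]]E[E][EFE[E][EF]E[E][EFE[E][EF]]]]


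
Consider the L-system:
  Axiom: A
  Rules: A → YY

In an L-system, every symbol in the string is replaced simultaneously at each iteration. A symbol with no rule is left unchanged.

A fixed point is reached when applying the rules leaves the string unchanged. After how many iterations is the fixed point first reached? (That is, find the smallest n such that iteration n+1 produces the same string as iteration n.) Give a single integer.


Answer: 1

Derivation:
Step 0: A
Step 1: YY
Step 2: YY  (unchanged — fixed point at step 1)


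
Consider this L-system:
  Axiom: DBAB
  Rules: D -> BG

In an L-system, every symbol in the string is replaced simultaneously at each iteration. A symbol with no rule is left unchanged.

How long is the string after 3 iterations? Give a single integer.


Answer: 5

Derivation:
Step 0: length = 4
Step 1: length = 5
Step 2: length = 5
Step 3: length = 5


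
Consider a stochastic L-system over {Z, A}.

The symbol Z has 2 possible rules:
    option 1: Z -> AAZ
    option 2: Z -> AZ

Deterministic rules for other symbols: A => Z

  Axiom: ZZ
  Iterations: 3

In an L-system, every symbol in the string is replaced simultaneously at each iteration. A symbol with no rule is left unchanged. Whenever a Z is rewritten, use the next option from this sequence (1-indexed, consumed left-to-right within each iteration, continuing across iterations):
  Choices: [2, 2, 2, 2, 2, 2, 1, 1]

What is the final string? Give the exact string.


Answer: AZZAZAAZZAAZ

Derivation:
Step 0: ZZ
Step 1: AZAZ  (used choices [2, 2])
Step 2: ZAZZAZ  (used choices [2, 2])
Step 3: AZZAZAAZZAAZ  (used choices [2, 2, 1, 1])


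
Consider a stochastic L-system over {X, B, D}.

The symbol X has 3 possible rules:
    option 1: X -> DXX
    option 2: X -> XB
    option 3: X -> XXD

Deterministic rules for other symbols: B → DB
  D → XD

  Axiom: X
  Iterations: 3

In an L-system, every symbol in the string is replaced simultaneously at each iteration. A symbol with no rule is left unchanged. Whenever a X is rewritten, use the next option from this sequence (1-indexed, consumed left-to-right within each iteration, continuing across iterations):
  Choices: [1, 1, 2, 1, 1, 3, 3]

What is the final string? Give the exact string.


Step 0: X
Step 1: DXX  (used choices [1])
Step 2: XDDXXXB  (used choices [1, 2])
Step 3: DXXXDXDDXXXXDXXDDB  (used choices [1, 1, 3, 3])

Answer: DXXXDXDDXXXXDXXDDB


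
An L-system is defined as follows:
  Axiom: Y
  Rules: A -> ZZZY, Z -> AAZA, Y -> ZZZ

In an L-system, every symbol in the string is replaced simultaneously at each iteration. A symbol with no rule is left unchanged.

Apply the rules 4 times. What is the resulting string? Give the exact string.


Step 0: Y
Step 1: ZZZ
Step 2: AAZAAAZAAAZA
Step 3: ZZZYZZZYAAZAZZZYZZZYZZZYAAZAZZZYZZZYZZZYAAZAZZZY
Step 4: AAZAAAZAAAZAZZZAAZAAAZAAAZAZZZZZZYZZZYAAZAZZZYAAZAAAZAAAZAZZZAAZAAAZAAAZAZZZAAZAAAZAAAZAZZZZZZYZZZYAAZAZZZYAAZAAAZAAAZAZZZAAZAAAZAAAZAZZZAAZAAAZAAAZAZZZZZZYZZZYAAZAZZZYAAZAAAZAAAZAZZZ

Answer: AAZAAAZAAAZAZZZAAZAAAZAAAZAZZZZZZYZZZYAAZAZZZYAAZAAAZAAAZAZZZAAZAAAZAAAZAZZZAAZAAAZAAAZAZZZZZZYZZZYAAZAZZZYAAZAAAZAAAZAZZZAAZAAAZAAAZAZZZAAZAAAZAAAZAZZZZZZYZZZYAAZAZZZYAAZAAAZAAAZAZZZ


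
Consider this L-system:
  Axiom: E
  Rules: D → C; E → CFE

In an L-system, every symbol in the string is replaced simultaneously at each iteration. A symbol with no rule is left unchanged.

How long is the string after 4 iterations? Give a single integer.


Answer: 9

Derivation:
Step 0: length = 1
Step 1: length = 3
Step 2: length = 5
Step 3: length = 7
Step 4: length = 9


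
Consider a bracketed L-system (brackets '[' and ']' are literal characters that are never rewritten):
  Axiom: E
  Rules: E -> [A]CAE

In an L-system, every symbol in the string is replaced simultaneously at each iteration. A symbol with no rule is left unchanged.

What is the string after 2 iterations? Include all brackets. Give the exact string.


Answer: [A]CA[A]CAE

Derivation:
Step 0: E
Step 1: [A]CAE
Step 2: [A]CA[A]CAE


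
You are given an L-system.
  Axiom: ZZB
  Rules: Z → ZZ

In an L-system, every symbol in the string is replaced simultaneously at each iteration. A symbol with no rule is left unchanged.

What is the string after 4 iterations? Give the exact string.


Step 0: ZZB
Step 1: ZZZZB
Step 2: ZZZZZZZZB
Step 3: ZZZZZZZZZZZZZZZZB
Step 4: ZZZZZZZZZZZZZZZZZZZZZZZZZZZZZZZZB

Answer: ZZZZZZZZZZZZZZZZZZZZZZZZZZZZZZZZB


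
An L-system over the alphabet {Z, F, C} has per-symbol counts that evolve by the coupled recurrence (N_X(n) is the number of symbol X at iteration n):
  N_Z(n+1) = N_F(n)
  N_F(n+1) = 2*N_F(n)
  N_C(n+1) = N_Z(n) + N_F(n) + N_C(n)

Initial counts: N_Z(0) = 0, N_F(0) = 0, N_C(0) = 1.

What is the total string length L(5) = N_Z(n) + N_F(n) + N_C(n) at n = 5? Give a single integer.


Answer: 1

Derivation:
Step 0: N_Z=0, N_F=0, N_C=1, L=1
Step 1: N_Z=0, N_F=0, N_C=1, L=1
Step 2: N_Z=0, N_F=0, N_C=1, L=1
Step 3: N_Z=0, N_F=0, N_C=1, L=1
Step 4: N_Z=0, N_F=0, N_C=1, L=1
Step 5: N_Z=0, N_F=0, N_C=1, L=1


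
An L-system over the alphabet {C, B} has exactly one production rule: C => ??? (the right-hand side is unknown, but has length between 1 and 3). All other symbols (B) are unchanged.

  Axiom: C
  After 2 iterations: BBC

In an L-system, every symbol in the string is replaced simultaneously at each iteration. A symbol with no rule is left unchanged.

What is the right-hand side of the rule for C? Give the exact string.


Trying C => BC:
  Step 0: C
  Step 1: BC
  Step 2: BBC
Matches the given result.

Answer: BC


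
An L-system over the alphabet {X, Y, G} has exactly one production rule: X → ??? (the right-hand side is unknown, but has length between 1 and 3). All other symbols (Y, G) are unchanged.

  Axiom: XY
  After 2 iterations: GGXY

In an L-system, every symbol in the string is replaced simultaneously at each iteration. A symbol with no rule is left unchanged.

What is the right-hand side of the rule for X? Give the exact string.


Answer: GX

Derivation:
Trying X → GX:
  Step 0: XY
  Step 1: GXY
  Step 2: GGXY
Matches the given result.


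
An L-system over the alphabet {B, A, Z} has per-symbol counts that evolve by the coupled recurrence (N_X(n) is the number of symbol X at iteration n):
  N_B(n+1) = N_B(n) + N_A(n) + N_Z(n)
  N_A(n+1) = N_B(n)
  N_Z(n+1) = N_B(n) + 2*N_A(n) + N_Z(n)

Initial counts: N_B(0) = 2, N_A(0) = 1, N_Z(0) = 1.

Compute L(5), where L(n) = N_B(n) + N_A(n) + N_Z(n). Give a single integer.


Answer: 461

Derivation:
Step 0: N_B=2, N_A=1, N_Z=1, L=4
Step 1: N_B=4, N_A=2, N_Z=5, L=11
Step 2: N_B=11, N_A=4, N_Z=13, L=28
Step 3: N_B=28, N_A=11, N_Z=32, L=71
Step 4: N_B=71, N_A=28, N_Z=82, L=181
Step 5: N_B=181, N_A=71, N_Z=209, L=461


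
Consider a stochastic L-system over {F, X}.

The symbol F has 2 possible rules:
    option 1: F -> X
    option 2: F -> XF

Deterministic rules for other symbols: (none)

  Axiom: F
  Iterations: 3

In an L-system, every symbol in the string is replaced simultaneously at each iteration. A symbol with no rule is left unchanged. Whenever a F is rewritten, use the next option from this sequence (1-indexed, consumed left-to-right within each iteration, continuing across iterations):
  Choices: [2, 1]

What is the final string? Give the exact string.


Answer: XX

Derivation:
Step 0: F
Step 1: XF  (used choices [2])
Step 2: XX  (used choices [1])
Step 3: XX  (used choices [])


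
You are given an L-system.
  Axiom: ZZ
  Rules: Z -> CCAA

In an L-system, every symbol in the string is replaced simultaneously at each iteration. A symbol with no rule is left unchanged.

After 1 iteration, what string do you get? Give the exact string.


Step 0: ZZ
Step 1: CCAACCAA

Answer: CCAACCAA


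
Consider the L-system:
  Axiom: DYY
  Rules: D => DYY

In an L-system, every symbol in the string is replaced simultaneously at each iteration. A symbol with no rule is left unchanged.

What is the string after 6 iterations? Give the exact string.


Answer: DYYYYYYYYYYYYYY

Derivation:
Step 0: DYY
Step 1: DYYYY
Step 2: DYYYYYY
Step 3: DYYYYYYYY
Step 4: DYYYYYYYYYY
Step 5: DYYYYYYYYYYYY
Step 6: DYYYYYYYYYYYYYY


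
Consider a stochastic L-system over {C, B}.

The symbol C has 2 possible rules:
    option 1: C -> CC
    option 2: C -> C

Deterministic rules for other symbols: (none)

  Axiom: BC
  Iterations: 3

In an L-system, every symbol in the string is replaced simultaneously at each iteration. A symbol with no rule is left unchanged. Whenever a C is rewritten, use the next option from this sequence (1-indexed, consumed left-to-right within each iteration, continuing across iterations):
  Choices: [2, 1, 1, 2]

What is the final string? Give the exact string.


Step 0: BC
Step 1: BC  (used choices [2])
Step 2: BCC  (used choices [1])
Step 3: BCCC  (used choices [1, 2])

Answer: BCCC


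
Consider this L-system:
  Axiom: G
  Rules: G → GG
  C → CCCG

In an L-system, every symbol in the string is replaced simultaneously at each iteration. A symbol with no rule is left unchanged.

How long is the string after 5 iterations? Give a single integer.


Answer: 32

Derivation:
Step 0: length = 1
Step 1: length = 2
Step 2: length = 4
Step 3: length = 8
Step 4: length = 16
Step 5: length = 32


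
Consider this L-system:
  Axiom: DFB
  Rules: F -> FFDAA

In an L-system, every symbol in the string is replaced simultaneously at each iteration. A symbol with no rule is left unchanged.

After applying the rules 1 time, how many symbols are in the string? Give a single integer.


Step 0: length = 3
Step 1: length = 7

Answer: 7


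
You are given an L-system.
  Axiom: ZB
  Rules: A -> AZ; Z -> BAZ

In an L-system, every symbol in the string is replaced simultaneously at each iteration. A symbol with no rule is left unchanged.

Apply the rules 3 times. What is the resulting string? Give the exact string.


Answer: BAZBAZBAZBAZB

Derivation:
Step 0: ZB
Step 1: BAZB
Step 2: BAZBAZB
Step 3: BAZBAZBAZBAZB
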